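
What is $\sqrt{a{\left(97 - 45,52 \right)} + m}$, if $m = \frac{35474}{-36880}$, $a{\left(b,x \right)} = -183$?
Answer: $\frac{i \sqrt{15638304770}}{9220} \approx 13.563 i$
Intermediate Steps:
$m = - \frac{17737}{18440}$ ($m = 35474 \left(- \frac{1}{36880}\right) = - \frac{17737}{18440} \approx -0.96188$)
$\sqrt{a{\left(97 - 45,52 \right)} + m} = \sqrt{-183 - \frac{17737}{18440}} = \sqrt{- \frac{3392257}{18440}} = \frac{i \sqrt{15638304770}}{9220}$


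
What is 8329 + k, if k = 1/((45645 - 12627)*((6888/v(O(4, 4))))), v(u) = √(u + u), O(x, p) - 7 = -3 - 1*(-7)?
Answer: 8329 + √22/227427984 ≈ 8329.0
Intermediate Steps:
O(x, p) = 11 (O(x, p) = 7 + (-3 - 1*(-7)) = 7 + (-3 + 7) = 7 + 4 = 11)
v(u) = √2*√u (v(u) = √(2*u) = √2*√u)
k = √22/227427984 (k = 1/((45645 - 12627)*((6888/((√2*√11))))) = 1/(33018*((6888/(√22)))) = 1/(33018*((6888*(√22/22)))) = 1/(33018*((3444*√22/11))) = (√22/6888)/33018 = √22/227427984 ≈ 2.0624e-8)
8329 + k = 8329 + √22/227427984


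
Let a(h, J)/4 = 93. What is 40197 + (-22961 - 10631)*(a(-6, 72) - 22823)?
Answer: 754214189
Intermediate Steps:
a(h, J) = 372 (a(h, J) = 4*93 = 372)
40197 + (-22961 - 10631)*(a(-6, 72) - 22823) = 40197 + (-22961 - 10631)*(372 - 22823) = 40197 - 33592*(-22451) = 40197 + 754173992 = 754214189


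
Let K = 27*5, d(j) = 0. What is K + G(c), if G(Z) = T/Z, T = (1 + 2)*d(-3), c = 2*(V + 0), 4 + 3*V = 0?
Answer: 135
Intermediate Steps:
V = -4/3 (V = -4/3 + (1/3)*0 = -4/3 + 0 = -4/3 ≈ -1.3333)
K = 135
c = -8/3 (c = 2*(-4/3 + 0) = 2*(-4/3) = -8/3 ≈ -2.6667)
T = 0 (T = (1 + 2)*0 = 3*0 = 0)
G(Z) = 0 (G(Z) = 0/Z = 0)
K + G(c) = 135 + 0 = 135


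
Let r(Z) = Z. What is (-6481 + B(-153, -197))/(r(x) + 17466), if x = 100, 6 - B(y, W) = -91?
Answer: -3192/8783 ≈ -0.36343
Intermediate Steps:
B(y, W) = 97 (B(y, W) = 6 - 1*(-91) = 6 + 91 = 97)
(-6481 + B(-153, -197))/(r(x) + 17466) = (-6481 + 97)/(100 + 17466) = -6384/17566 = -6384*1/17566 = -3192/8783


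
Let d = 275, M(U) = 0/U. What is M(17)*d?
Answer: 0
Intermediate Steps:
M(U) = 0
M(17)*d = 0*275 = 0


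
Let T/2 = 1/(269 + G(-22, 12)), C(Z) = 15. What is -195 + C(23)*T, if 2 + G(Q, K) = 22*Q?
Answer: -42345/217 ≈ -195.14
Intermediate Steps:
G(Q, K) = -2 + 22*Q
T = -2/217 (T = 2/(269 + (-2 + 22*(-22))) = 2/(269 + (-2 - 484)) = 2/(269 - 486) = 2/(-217) = 2*(-1/217) = -2/217 ≈ -0.0092166)
-195 + C(23)*T = -195 + 15*(-2/217) = -195 - 30/217 = -42345/217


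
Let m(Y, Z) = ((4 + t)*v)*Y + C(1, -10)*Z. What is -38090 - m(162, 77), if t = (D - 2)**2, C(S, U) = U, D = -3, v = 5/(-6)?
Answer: -33405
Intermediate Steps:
v = -5/6 (v = 5*(-1/6) = -5/6 ≈ -0.83333)
t = 25 (t = (-3 - 2)**2 = (-5)**2 = 25)
m(Y, Z) = -10*Z - 145*Y/6 (m(Y, Z) = ((4 + 25)*(-5/6))*Y - 10*Z = (29*(-5/6))*Y - 10*Z = -145*Y/6 - 10*Z = -10*Z - 145*Y/6)
-38090 - m(162, 77) = -38090 - (-10*77 - 145/6*162) = -38090 - (-770 - 3915) = -38090 - 1*(-4685) = -38090 + 4685 = -33405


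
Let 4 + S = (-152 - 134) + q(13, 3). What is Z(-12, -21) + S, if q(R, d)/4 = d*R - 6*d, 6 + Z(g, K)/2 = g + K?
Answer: -284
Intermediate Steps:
Z(g, K) = -12 + 2*K + 2*g (Z(g, K) = -12 + 2*(g + K) = -12 + 2*(K + g) = -12 + (2*K + 2*g) = -12 + 2*K + 2*g)
q(R, d) = -24*d + 4*R*d (q(R, d) = 4*(d*R - 6*d) = 4*(R*d - 6*d) = 4*(-6*d + R*d) = -24*d + 4*R*d)
S = -206 (S = -4 + ((-152 - 134) + 4*3*(-6 + 13)) = -4 + (-286 + 4*3*7) = -4 + (-286 + 84) = -4 - 202 = -206)
Z(-12, -21) + S = (-12 + 2*(-21) + 2*(-12)) - 206 = (-12 - 42 - 24) - 206 = -78 - 206 = -284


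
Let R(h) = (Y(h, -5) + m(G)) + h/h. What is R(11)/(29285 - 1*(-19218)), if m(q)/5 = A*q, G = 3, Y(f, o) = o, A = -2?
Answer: -34/48503 ≈ -0.00070099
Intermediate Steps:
m(q) = -10*q (m(q) = 5*(-2*q) = -10*q)
R(h) = -34 (R(h) = (-5 - 10*3) + h/h = (-5 - 30) + 1 = -35 + 1 = -34)
R(11)/(29285 - 1*(-19218)) = -34/(29285 - 1*(-19218)) = -34/(29285 + 19218) = -34/48503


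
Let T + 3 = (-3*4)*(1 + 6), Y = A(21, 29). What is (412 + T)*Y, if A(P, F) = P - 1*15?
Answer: 1950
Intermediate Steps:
A(P, F) = -15 + P (A(P, F) = P - 15 = -15 + P)
Y = 6 (Y = -15 + 21 = 6)
T = -87 (T = -3 + (-3*4)*(1 + 6) = -3 - 12*7 = -3 - 84 = -87)
(412 + T)*Y = (412 - 87)*6 = 325*6 = 1950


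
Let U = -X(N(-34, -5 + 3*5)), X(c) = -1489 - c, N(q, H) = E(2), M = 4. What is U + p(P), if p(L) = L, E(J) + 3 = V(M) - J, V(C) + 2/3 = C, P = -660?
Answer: 2482/3 ≈ 827.33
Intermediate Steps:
V(C) = -2/3 + C
E(J) = 1/3 - J (E(J) = -3 + ((-2/3 + 4) - J) = -3 + (10/3 - J) = 1/3 - J)
N(q, H) = -5/3 (N(q, H) = 1/3 - 1*2 = 1/3 - 2 = -5/3)
U = 4462/3 (U = -(-1489 - 1*(-5/3)) = -(-1489 + 5/3) = -1*(-4462/3) = 4462/3 ≈ 1487.3)
U + p(P) = 4462/3 - 660 = 2482/3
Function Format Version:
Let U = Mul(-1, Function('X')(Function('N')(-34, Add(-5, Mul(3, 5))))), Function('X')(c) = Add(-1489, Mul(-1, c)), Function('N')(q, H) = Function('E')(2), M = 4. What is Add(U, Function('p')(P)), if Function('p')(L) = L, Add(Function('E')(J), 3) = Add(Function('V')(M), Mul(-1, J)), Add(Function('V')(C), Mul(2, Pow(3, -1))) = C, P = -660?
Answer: Rational(2482, 3) ≈ 827.33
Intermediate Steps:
Function('V')(C) = Add(Rational(-2, 3), C)
Function('E')(J) = Add(Rational(1, 3), Mul(-1, J)) (Function('E')(J) = Add(-3, Add(Add(Rational(-2, 3), 4), Mul(-1, J))) = Add(-3, Add(Rational(10, 3), Mul(-1, J))) = Add(Rational(1, 3), Mul(-1, J)))
Function('N')(q, H) = Rational(-5, 3) (Function('N')(q, H) = Add(Rational(1, 3), Mul(-1, 2)) = Add(Rational(1, 3), -2) = Rational(-5, 3))
U = Rational(4462, 3) (U = Mul(-1, Add(-1489, Mul(-1, Rational(-5, 3)))) = Mul(-1, Add(-1489, Rational(5, 3))) = Mul(-1, Rational(-4462, 3)) = Rational(4462, 3) ≈ 1487.3)
Add(U, Function('p')(P)) = Add(Rational(4462, 3), -660) = Rational(2482, 3)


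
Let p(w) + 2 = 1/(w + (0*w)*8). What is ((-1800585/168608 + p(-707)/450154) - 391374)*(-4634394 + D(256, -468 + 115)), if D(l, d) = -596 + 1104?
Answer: 24330323271184855982602409/13415248225456 ≈ 1.8136e+12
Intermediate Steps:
p(w) = -2 + 1/w (p(w) = -2 + 1/(w + (0*w)*8) = -2 + 1/(w + 0*8) = -2 + 1/(w + 0) = -2 + 1/w)
D(l, d) = 508
((-1800585/168608 + p(-707)/450154) - 391374)*(-4634394 + D(256, -468 + 115)) = ((-1800585/168608 + (-2 + 1/(-707))/450154) - 391374)*(-4634394 + 508) = ((-1800585*1/168608 + (-2 - 1/707)*(1/450154)) - 391374)*(-4633886) = ((-1800585/168608 - 1415/707*1/450154) - 391374)*(-4633886) = ((-1800585/168608 - 1415/318258878) - 391374)*(-4633886) = (-286526200211975/26830496450912 - 391374)*(-4633886) = -10501045244179445063/26830496450912*(-4633886) = 24330323271184855982602409/13415248225456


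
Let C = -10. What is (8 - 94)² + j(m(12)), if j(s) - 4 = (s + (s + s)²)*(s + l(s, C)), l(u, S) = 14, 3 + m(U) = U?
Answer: 15059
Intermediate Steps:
m(U) = -3 + U
j(s) = 4 + (14 + s)*(s + 4*s²) (j(s) = 4 + (s + (s + s)²)*(s + 14) = 4 + (s + (2*s)²)*(14 + s) = 4 + (s + 4*s²)*(14 + s) = 4 + (14 + s)*(s + 4*s²))
(8 - 94)² + j(m(12)) = (8 - 94)² + (4 + 4*(-3 + 12)³ + 14*(-3 + 12) + 57*(-3 + 12)²) = (-86)² + (4 + 4*9³ + 14*9 + 57*9²) = 7396 + (4 + 4*729 + 126 + 57*81) = 7396 + (4 + 2916 + 126 + 4617) = 7396 + 7663 = 15059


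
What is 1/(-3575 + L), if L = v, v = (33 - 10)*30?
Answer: -1/2885 ≈ -0.00034662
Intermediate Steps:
v = 690 (v = 23*30 = 690)
L = 690
1/(-3575 + L) = 1/(-3575 + 690) = 1/(-2885) = -1/2885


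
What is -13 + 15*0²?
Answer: -13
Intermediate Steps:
-13 + 15*0² = -13 + 15*0 = -13 + 0 = -13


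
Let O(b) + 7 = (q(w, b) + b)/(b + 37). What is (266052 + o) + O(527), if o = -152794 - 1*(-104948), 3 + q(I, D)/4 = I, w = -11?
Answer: 41021569/188 ≈ 2.1820e+5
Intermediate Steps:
q(I, D) = -12 + 4*I
O(b) = -7 + (-56 + b)/(37 + b) (O(b) = -7 + ((-12 + 4*(-11)) + b)/(b + 37) = -7 + ((-12 - 44) + b)/(37 + b) = -7 + (-56 + b)/(37 + b))
o = -47846 (o = -152794 + 104948 = -47846)
(266052 + o) + O(527) = (266052 - 47846) + 3*(-105 - 2*527)/(37 + 527) = 218206 + 3*(-105 - 1054)/564 = 218206 + 3*(1/564)*(-1159) = 218206 - 1159/188 = 41021569/188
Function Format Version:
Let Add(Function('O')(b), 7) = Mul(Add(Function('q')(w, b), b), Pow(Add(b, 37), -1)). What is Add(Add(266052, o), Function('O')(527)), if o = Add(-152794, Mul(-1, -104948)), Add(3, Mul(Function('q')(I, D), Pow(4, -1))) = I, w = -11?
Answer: Rational(41021569, 188) ≈ 2.1820e+5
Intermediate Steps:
Function('q')(I, D) = Add(-12, Mul(4, I))
Function('O')(b) = Add(-7, Mul(Pow(Add(37, b), -1), Add(-56, b))) (Function('O')(b) = Add(-7, Mul(Add(Add(-12, Mul(4, -11)), b), Pow(Add(b, 37), -1))) = Add(-7, Mul(Add(Add(-12, -44), b), Pow(Add(37, b), -1))) = Add(-7, Mul(Add(-56, b), Pow(Add(37, b), -1))) = Add(-7, Mul(Pow(Add(37, b), -1), Add(-56, b))))
o = -47846 (o = Add(-152794, 104948) = -47846)
Add(Add(266052, o), Function('O')(527)) = Add(Add(266052, -47846), Mul(3, Pow(Add(37, 527), -1), Add(-105, Mul(-2, 527)))) = Add(218206, Mul(3, Pow(564, -1), Add(-105, -1054))) = Add(218206, Mul(3, Rational(1, 564), -1159)) = Add(218206, Rational(-1159, 188)) = Rational(41021569, 188)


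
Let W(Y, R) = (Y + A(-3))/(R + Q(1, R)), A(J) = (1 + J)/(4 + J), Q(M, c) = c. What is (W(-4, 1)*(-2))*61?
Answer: 366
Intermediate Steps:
A(J) = (1 + J)/(4 + J)
W(Y, R) = (-2 + Y)/(2*R) (W(Y, R) = (Y + (1 - 3)/(4 - 3))/(R + R) = (Y - 2/1)/((2*R)) = (Y + 1*(-2))*(1/(2*R)) = (Y - 2)*(1/(2*R)) = (-2 + Y)*(1/(2*R)) = (-2 + Y)/(2*R))
(W(-4, 1)*(-2))*61 = (((1/2)*(-2 - 4)/1)*(-2))*61 = (((1/2)*1*(-6))*(-2))*61 = -3*(-2)*61 = 6*61 = 366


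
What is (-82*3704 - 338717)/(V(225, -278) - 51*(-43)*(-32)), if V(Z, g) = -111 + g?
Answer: 128489/14113 ≈ 9.1043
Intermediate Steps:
(-82*3704 - 338717)/(V(225, -278) - 51*(-43)*(-32)) = (-82*3704 - 338717)/((-111 - 278) - 51*(-43)*(-32)) = (-303728 - 338717)/(-389 + 2193*(-32)) = -642445/(-389 - 70176) = -642445/(-70565) = -642445*(-1/70565) = 128489/14113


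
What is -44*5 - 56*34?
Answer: -2124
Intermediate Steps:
-44*5 - 56*34 = -220 - 1904 = -2124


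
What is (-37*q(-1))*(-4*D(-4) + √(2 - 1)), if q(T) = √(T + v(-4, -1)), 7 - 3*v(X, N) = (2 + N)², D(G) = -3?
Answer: -481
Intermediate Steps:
v(X, N) = 7/3 - (2 + N)²/3
q(T) = √(2 + T) (q(T) = √(T + (7/3 - (2 - 1)²/3)) = √(T + (7/3 - ⅓*1²)) = √(T + (7/3 - ⅓*1)) = √(T + (7/3 - ⅓)) = √(T + 2) = √(2 + T))
(-37*q(-1))*(-4*D(-4) + √(2 - 1)) = (-37*√(2 - 1))*(-4*(-3) + √(2 - 1)) = (-37*√1)*(12 + √1) = (-37*1)*(12 + 1) = -37*13 = -481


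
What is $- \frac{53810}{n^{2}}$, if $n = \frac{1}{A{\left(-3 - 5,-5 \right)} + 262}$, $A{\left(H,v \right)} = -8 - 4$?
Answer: $-3363125000$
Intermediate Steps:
$A{\left(H,v \right)} = -12$ ($A{\left(H,v \right)} = -8 - 4 = -12$)
$n = \frac{1}{250}$ ($n = \frac{1}{-12 + 262} = \frac{1}{250} \approx 0.004$)
$- \frac{53810}{n^{2}} = - \frac{53810}{\left(\frac{1}{250}\right)^{2}} = - 53810 \frac{1}{\frac{1}{62500}} = \left(-53810\right) 62500 = -3363125000$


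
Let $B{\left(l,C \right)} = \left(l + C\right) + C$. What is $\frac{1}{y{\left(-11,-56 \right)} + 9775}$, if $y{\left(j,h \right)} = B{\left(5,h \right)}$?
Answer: $\frac{1}{9668} \approx 0.00010343$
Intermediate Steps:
$B{\left(l,C \right)} = l + 2 C$ ($B{\left(l,C \right)} = \left(C + l\right) + C = l + 2 C$)
$y{\left(j,h \right)} = 5 + 2 h$
$\frac{1}{y{\left(-11,-56 \right)} + 9775} = \frac{1}{\left(5 + 2 \left(-56\right)\right) + 9775} = \frac{1}{\left(5 - 112\right) + 9775} = \frac{1}{-107 + 9775} = \frac{1}{9668}$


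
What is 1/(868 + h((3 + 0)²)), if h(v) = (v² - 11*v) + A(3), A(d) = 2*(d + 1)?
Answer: 1/858 ≈ 0.0011655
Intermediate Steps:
A(d) = 2 + 2*d (A(d) = 2*(1 + d) = 2 + 2*d)
h(v) = 8 + v² - 11*v (h(v) = (v² - 11*v) + (2 + 2*3) = (v² - 11*v) + (2 + 6) = (v² - 11*v) + 8 = 8 + v² - 11*v)
1/(868 + h((3 + 0)²)) = 1/(868 + (8 + ((3 + 0)²)² - 11*(3 + 0)²)) = 1/(868 + (8 + (3²)² - 11*3²)) = 1/(868 + (8 + 9² - 11*9)) = 1/(868 + (8 + 81 - 99)) = 1/(868 - 10) = 1/858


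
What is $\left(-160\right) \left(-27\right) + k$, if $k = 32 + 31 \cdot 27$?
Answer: $5189$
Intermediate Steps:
$k = 869$ ($k = 32 + 837 = 869$)
$\left(-160\right) \left(-27\right) + k = \left(-160\right) \left(-27\right) + 869 = 4320 + 869 = 5189$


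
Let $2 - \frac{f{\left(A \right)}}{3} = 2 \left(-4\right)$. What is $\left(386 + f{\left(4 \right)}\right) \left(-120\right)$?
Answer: $-49920$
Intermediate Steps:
$f{\left(A \right)} = 30$ ($f{\left(A \right)} = 6 - 3 \cdot 2 \left(-4\right) = 6 - -24 = 6 + 24 = 30$)
$\left(386 + f{\left(4 \right)}\right) \left(-120\right) = \left(386 + 30\right) \left(-120\right) = 416 \left(-120\right) = -49920$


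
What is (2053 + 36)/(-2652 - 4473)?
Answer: -2089/7125 ≈ -0.29319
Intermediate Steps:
(2053 + 36)/(-2652 - 4473) = 2089/(-7125) = 2089*(-1/7125) = -2089/7125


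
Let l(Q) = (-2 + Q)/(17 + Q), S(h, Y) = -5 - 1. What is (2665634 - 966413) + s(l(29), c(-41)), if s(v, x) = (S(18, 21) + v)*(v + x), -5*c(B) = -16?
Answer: 17977541301/10580 ≈ 1.6992e+6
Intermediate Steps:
c(B) = 16/5 (c(B) = -⅕*(-16) = 16/5)
S(h, Y) = -6
l(Q) = (-2 + Q)/(17 + Q)
s(v, x) = (-6 + v)*(v + x)
(2665634 - 966413) + s(l(29), c(-41)) = (2665634 - 966413) + (((-2 + 29)/(17 + 29))² - 6*(-2 + 29)/(17 + 29) - 6*16/5 + ((-2 + 29)/(17 + 29))*(16/5)) = 1699221 + ((27/46)² - 6*27/46 - 96/5 + (27/46)*(16/5)) = 1699221 + (729/2116 - 81/23 - 96/5 + 216/115) = 1699221 - 216879/10580 = 17977541301/10580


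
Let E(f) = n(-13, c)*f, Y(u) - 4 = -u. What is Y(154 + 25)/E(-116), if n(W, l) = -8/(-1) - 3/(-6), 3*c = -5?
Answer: 175/986 ≈ 0.17748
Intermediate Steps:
c = -5/3 (c = (1/3)*(-5) = -5/3 ≈ -1.6667)
Y(u) = 4 - u
n(W, l) = 17/2 (n(W, l) = -8*(-1) - 3*(-1/6) = 8 + 1/2 = 17/2)
E(f) = 17*f/2
Y(154 + 25)/E(-116) = (4 - (154 + 25))/(((17/2)*(-116))) = (4 - 1*179)/(-986) = (4 - 179)*(-1/986) = -175*(-1/986) = 175/986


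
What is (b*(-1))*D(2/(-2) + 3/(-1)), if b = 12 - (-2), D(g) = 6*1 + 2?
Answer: -112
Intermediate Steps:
D(g) = 8 (D(g) = 6 + 2 = 8)
b = 14 (b = 12 - 1*(-2) = 12 + 2 = 14)
(b*(-1))*D(2/(-2) + 3/(-1)) = (14*(-1))*8 = -14*8 = -112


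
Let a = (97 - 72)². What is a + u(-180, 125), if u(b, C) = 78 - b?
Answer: 883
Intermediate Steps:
a = 625 (a = 25² = 625)
a + u(-180, 125) = 625 + (78 - 1*(-180)) = 625 + (78 + 180) = 625 + 258 = 883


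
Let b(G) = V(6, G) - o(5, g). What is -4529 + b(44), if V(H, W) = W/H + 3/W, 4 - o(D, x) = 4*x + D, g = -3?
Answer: -598303/132 ≈ -4532.6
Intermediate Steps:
o(D, x) = 4 - D - 4*x (o(D, x) = 4 - (4*x + D) = 4 - (D + 4*x) = 4 + (-D - 4*x) = 4 - D - 4*x)
V(H, W) = 3/W + W/H
b(G) = -11 + 3/G + G/6 (b(G) = (3/G + G/6) - (4 - 1*5 - 4*(-3)) = (3/G + G*(⅙)) - (4 - 5 + 12) = (3/G + G/6) - 1*11 = (3/G + G/6) - 11 = -11 + 3/G + G/6)
-4529 + b(44) = -4529 + (-11 + 3/44 + (⅙)*44) = -4529 + (-11 + 3*(1/44) + 22/3) = -4529 + (-11 + 3/44 + 22/3) = -4529 - 475/132 = -598303/132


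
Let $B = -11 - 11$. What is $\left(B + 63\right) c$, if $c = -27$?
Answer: $-1107$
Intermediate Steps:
$B = -22$
$\left(B + 63\right) c = \left(-22 + 63\right) \left(-27\right) = 41 \left(-27\right) = -1107$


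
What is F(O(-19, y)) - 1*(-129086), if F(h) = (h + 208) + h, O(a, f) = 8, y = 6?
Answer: 129310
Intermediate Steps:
F(h) = 208 + 2*h (F(h) = (208 + h) + h = 208 + 2*h)
F(O(-19, y)) - 1*(-129086) = (208 + 2*8) - 1*(-129086) = (208 + 16) + 129086 = 224 + 129086 = 129310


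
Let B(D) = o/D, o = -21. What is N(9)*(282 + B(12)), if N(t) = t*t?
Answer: 90801/4 ≈ 22700.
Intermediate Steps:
N(t) = t²
B(D) = -21/D
N(9)*(282 + B(12)) = 9²*(282 - 21/12) = 81*(282 - 21*1/12) = 81*(282 - 7/4) = 81*(1121/4) = 90801/4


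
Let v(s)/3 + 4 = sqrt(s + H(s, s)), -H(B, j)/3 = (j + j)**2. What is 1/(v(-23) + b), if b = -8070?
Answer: -898/7264007 - I*sqrt(6371)/21792021 ≈ -0.00012362 - 3.6627e-6*I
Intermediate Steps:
H(B, j) = -12*j**2 (H(B, j) = -3*(j + j)**2 = -3*4*j**2 = -12*j**2)
v(s) = -12 + 3*sqrt(s - 12*s**2)
1/(v(-23) + b) = 1/((-12 + 3*sqrt(-23*(1 - 12*(-23)))) - 8070) = 1/((-12 + 3*sqrt(-23*(1 + 276))) - 8070) = 1/((-12 + 3*sqrt(-23*277)) - 8070) = 1/((-12 + 3*sqrt(-6371)) - 8070) = 1/((-12 + 3*(I*sqrt(6371))) - 8070) = 1/((-12 + 3*I*sqrt(6371)) - 8070) = 1/(-8082 + 3*I*sqrt(6371))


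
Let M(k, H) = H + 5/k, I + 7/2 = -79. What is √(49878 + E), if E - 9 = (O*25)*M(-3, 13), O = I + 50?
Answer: 2*√91527/3 ≈ 201.69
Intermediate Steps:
I = -165/2 (I = -7/2 - 79 = -165/2 ≈ -82.500)
O = -65/2 (O = -165/2 + 50 = -65/2 ≈ -32.500)
E = -27598/3 (E = 9 + (-65/2*25)*(13 + 5/(-3)) = 9 - 1625*(13 + 5*(-⅓))/2 = 9 - 1625*(13 - 5/3)/2 = 9 - 1625/2*34/3 = 9 - 27625/3 = -27598/3 ≈ -9199.3)
√(49878 + E) = √(49878 - 27598/3) = √(122036/3) = 2*√91527/3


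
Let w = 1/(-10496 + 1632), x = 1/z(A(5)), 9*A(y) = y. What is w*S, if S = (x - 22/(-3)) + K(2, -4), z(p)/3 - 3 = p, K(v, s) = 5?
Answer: -1193/850944 ≈ -0.0014020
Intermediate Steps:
A(y) = y/9
z(p) = 9 + 3*p
x = 3/32 (x = 1/(9 + 3*((1/9)*5)) = 1/(9 + 3*(5/9)) = 1/(9 + 5/3) = 1/(32/3) = 3/32 ≈ 0.093750)
w = -1/8864 (w = 1/(-8864) = -1/8864 ≈ -0.00011282)
S = 1193/96 (S = (3/32 - 22/(-3)) + 5 = (3/32 - 22*(-1/3)) + 5 = (3/32 + 22/3) + 5 = 713/96 + 5 = 1193/96 ≈ 12.427)
w*S = -1/8864*1193/96 = -1193/850944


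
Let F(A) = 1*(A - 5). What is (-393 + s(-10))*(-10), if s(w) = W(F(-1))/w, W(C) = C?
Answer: 3924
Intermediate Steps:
F(A) = -5 + A (F(A) = 1*(-5 + A) = -5 + A)
s(w) = -6/w (s(w) = (-5 - 1)/w = -6/w)
(-393 + s(-10))*(-10) = (-393 - 6/(-10))*(-10) = (-393 - 6*(-⅒))*(-10) = (-393 + ⅗)*(-10) = -1962/5*(-10) = 3924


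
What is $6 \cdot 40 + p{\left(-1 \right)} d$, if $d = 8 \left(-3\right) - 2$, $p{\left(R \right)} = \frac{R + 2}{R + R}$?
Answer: $253$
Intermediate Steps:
$p{\left(R \right)} = \frac{2 + R}{2 R}$
$d = -26$ ($d = -24 - 2 = -26$)
$6 \cdot 40 + p{\left(-1 \right)} d = 6 \cdot 40 + \frac{2 - 1}{2 \left(-1\right)} \left(-26\right) = 240 + \frac{1}{2} \left(-1\right) 1 \left(-26\right) = 240 - -13 = 240 + 13 = 253$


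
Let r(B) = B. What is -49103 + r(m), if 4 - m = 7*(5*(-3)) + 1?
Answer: -48995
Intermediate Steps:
m = 108 (m = 4 - (7*(5*(-3)) + 1) = 4 - (7*(-15) + 1) = 4 - (-105 + 1) = 4 - 1*(-104) = 4 + 104 = 108)
-49103 + r(m) = -49103 + 108 = -48995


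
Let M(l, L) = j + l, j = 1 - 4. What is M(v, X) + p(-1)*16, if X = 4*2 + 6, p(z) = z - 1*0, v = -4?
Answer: -23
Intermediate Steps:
p(z) = z (p(z) = z + 0 = z)
X = 14 (X = 8 + 6 = 14)
j = -3
M(l, L) = -3 + l
M(v, X) + p(-1)*16 = (-3 - 4) - 1*16 = -7 - 16 = -23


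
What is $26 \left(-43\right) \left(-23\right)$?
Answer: $25714$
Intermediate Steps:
$26 \left(-43\right) \left(-23\right) = \left(-1118\right) \left(-23\right) = 25714$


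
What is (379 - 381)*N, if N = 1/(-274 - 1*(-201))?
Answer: 2/73 ≈ 0.027397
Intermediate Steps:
N = -1/73 (N = 1/(-274 + 201) = 1/(-73) = -1/73 ≈ -0.013699)
(379 - 381)*N = (379 - 381)*(-1/73) = -2*(-1/73) = 2/73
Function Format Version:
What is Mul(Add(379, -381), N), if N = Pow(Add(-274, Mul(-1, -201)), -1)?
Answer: Rational(2, 73) ≈ 0.027397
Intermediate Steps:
N = Rational(-1, 73) (N = Pow(Add(-274, 201), -1) = Pow(-73, -1) = Rational(-1, 73) ≈ -0.013699)
Mul(Add(379, -381), N) = Mul(Add(379, -381), Rational(-1, 73)) = Mul(-2, Rational(-1, 73)) = Rational(2, 73)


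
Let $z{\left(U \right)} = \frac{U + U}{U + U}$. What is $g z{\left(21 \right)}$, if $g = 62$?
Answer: $62$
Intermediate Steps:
$z{\left(U \right)} = 1$ ($z{\left(U \right)} = \frac{2 U}{2 U} = 2 U \frac{1}{2 U} = 1$)
$g z{\left(21 \right)} = 62 \cdot 1 = 62$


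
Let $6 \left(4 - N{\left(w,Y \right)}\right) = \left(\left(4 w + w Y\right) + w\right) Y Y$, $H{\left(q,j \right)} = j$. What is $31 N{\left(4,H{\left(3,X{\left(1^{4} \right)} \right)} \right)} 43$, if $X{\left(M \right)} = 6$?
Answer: $-346580$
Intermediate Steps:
$N{\left(w,Y \right)} = 4 - \frac{Y^{2} \left(5 w + Y w\right)}{6}$ ($N{\left(w,Y \right)} = 4 - \frac{\left(\left(4 w + w Y\right) + w\right) Y Y}{6} = 4 - \frac{\left(\left(4 w + Y w\right) + w\right) Y Y}{6} = 4 - \frac{\left(5 w + Y w\right) Y Y}{6} = 4 - \frac{Y \left(5 w + Y w\right) Y}{6} = 4 - \frac{Y^{2} \left(5 w + Y w\right)}{6}$)
$31 N{\left(4,H{\left(3,X{\left(1^{4} \right)} \right)} \right)} 43 = 31 \left(4 - \frac{10 \cdot 6^{2}}{3} - \frac{2 \cdot 6^{3}}{3}\right) 43 = 31 \left(4 - \frac{10}{3} \cdot 36 - \frac{2}{3} \cdot 216\right) 43 = 31 \left(4 - 120 - 144\right) 43 = 31 \left(-260\right) 43 = \left(-8060\right) 43 = -346580$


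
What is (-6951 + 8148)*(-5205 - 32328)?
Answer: -44927001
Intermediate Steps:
(-6951 + 8148)*(-5205 - 32328) = 1197*(-37533) = -44927001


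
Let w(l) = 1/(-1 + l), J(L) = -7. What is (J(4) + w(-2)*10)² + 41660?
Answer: 375901/9 ≈ 41767.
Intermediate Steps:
(J(4) + w(-2)*10)² + 41660 = (-7 + 10/(-1 - 2))² + 41660 = (-7 + 10/(-3))² + 41660 = (-7 - ⅓*10)² + 41660 = (-7 - 10/3)² + 41660 = (-31/3)² + 41660 = 961/9 + 41660 = 375901/9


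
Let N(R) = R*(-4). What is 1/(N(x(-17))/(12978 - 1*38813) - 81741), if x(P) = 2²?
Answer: -25835/2111778719 ≈ -1.2234e-5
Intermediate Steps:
x(P) = 4
N(R) = -4*R
1/(N(x(-17))/(12978 - 1*38813) - 81741) = 1/((-4*4)/(12978 - 1*38813) - 81741) = 1/(-16/(12978 - 38813) - 81741) = 1/(-16/(-25835) - 81741) = 1/(-16*(-1/25835) - 81741) = 1/(16/25835 - 81741) = 1/(-2111778719/25835) = -25835/2111778719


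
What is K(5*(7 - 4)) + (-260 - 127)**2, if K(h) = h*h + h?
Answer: 150009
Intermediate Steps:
K(h) = h + h**2 (K(h) = h**2 + h = h + h**2)
K(5*(7 - 4)) + (-260 - 127)**2 = (5*(7 - 4))*(1 + 5*(7 - 4)) + (-260 - 127)**2 = (5*3)*(1 + 5*3) + (-387)**2 = 15*(1 + 15) + 149769 = 15*16 + 149769 = 240 + 149769 = 150009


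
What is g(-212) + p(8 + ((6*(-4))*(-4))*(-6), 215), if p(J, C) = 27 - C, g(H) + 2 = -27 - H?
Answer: -5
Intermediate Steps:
g(H) = -29 - H (g(H) = -2 + (-27 - H) = -29 - H)
g(-212) + p(8 + ((6*(-4))*(-4))*(-6), 215) = (-29 - 1*(-212)) + (27 - 1*215) = (-29 + 212) + (27 - 215) = 183 - 188 = -5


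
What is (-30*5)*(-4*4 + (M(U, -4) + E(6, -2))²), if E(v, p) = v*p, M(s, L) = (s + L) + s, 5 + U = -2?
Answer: -132600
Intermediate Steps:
U = -7 (U = -5 - 2 = -7)
M(s, L) = L + 2*s (M(s, L) = (L + s) + s = L + 2*s)
E(v, p) = p*v
(-30*5)*(-4*4 + (M(U, -4) + E(6, -2))²) = (-30*5)*(-4*4 + ((-4 + 2*(-7)) - 2*6)²) = -150*(-16 + ((-4 - 14) - 12)²) = -150*(-16 + (-18 - 12)²) = -150*(-16 + (-30)²) = -150*(-16 + 900) = -150*884 = -132600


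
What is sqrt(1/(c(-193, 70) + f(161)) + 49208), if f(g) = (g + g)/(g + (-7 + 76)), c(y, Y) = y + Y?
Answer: sqrt(1136901442)/152 ≈ 221.83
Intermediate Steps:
c(y, Y) = Y + y
f(g) = 2*g/(69 + g) (f(g) = (2*g)/(g + 69) = (2*g)/(69 + g) = 2*g/(69 + g))
sqrt(1/(c(-193, 70) + f(161)) + 49208) = sqrt(1/((70 - 193) + 2*161/(69 + 161)) + 49208) = sqrt(1/(-123 + 2*161/230) + 49208) = sqrt(1/(-123 + 2*161*(1/230)) + 49208) = sqrt(1/(-123 + 7/5) + 49208) = sqrt(1/(-608/5) + 49208) = sqrt(-5/608 + 49208) = sqrt(29918459/608) = sqrt(1136901442)/152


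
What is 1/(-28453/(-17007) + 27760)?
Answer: 17007/472142773 ≈ 3.6021e-5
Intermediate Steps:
1/(-28453/(-17007) + 27760) = 1/(-28453*(-1/17007) + 27760) = 1/(28453/17007 + 27760) = 1/(472142773/17007) = 17007/472142773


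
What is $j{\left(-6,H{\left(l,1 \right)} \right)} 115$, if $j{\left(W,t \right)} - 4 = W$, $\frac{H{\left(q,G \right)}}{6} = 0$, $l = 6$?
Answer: $-230$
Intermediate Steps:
$H{\left(q,G \right)} = 0$ ($H{\left(q,G \right)} = 6 \cdot 0 = 0$)
$j{\left(W,t \right)} = 4 + W$
$j{\left(-6,H{\left(l,1 \right)} \right)} 115 = \left(4 - 6\right) 115 = \left(-2\right) 115 = -230$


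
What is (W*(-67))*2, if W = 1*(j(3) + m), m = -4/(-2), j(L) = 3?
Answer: -670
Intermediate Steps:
m = 2 (m = -4*(-½) = 2)
W = 5 (W = 1*(3 + 2) = 1*5 = 5)
(W*(-67))*2 = (5*(-67))*2 = -335*2 = -670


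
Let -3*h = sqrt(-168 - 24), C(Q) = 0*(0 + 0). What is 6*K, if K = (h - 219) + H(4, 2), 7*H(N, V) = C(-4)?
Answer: -1314 - 16*I*sqrt(3) ≈ -1314.0 - 27.713*I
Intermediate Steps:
C(Q) = 0 (C(Q) = 0*0 = 0)
H(N, V) = 0 (H(N, V) = (1/7)*0 = 0)
h = -8*I*sqrt(3)/3 (h = -sqrt(-168 - 24)/3 = -8*I*sqrt(3)/3 ≈ -4.6188*I)
K = -219 - 8*I*sqrt(3)/3 (K = (-8*I*sqrt(3)/3 - 219) + 0 = (-219 - 8*I*sqrt(3)/3) + 0 = -219 - 8*I*sqrt(3)/3 ≈ -219.0 - 4.6188*I)
6*K = 6*(-219 - 8*I*sqrt(3)/3) = -1314 - 16*I*sqrt(3)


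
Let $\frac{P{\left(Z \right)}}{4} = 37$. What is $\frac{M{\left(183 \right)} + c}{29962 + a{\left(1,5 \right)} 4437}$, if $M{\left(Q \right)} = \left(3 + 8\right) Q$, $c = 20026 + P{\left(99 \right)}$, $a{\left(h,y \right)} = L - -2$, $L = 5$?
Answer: $\frac{22187}{61021} \approx 0.3636$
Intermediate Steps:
$P{\left(Z \right)} = 148$ ($P{\left(Z \right)} = 4 \cdot 37 = 148$)
$a{\left(h,y \right)} = 7$ ($a{\left(h,y \right)} = 5 - -2 = 5 + 2 = 7$)
$c = 20174$ ($c = 20026 + 148 = 20174$)
$M{\left(Q \right)} = 11 Q$
$\frac{M{\left(183 \right)} + c}{29962 + a{\left(1,5 \right)} 4437} = \frac{11 \cdot 183 + 20174}{29962 + 7 \cdot 4437} = \frac{2013 + 20174}{29962 + 31059} = \frac{22187}{61021}$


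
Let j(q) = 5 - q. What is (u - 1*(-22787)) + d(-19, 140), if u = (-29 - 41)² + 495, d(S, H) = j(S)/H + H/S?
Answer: 18736244/665 ≈ 28175.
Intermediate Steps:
d(S, H) = H/S + (5 - S)/H (d(S, H) = (5 - S)/H + H/S = H/S + (5 - S)/H)
u = 5395 (u = (-70)² + 495 = 4900 + 495 = 5395)
(u - 1*(-22787)) + d(-19, 140) = (5395 - 1*(-22787)) + (5/140 + 140/(-19) - 1*(-19)/140) = (5395 + 22787) + (5*(1/140) + 140*(-1/19) - 1*(-19)*1/140) = 28182 + (1/28 - 140/19 + 19/140) = 28182 - 4786/665 = 18736244/665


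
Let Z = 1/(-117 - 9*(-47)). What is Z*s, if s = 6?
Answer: 1/987 ≈ 0.0010132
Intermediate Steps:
Z = 1/5922 (Z = -1/47/(-126) = -1/126*(-1/47) = 1/5922 ≈ 0.00016886)
Z*s = (1/5922)*6 = 1/987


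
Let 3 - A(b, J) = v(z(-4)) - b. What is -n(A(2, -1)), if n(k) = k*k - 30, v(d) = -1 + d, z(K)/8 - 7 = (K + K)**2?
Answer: -315814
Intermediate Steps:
z(K) = 56 + 32*K**2 (z(K) = 56 + 8*(K + K)**2 = 56 + 8*(2*K)**2 = 56 + 8*(4*K**2) = 56 + 32*K**2)
A(b, J) = -564 + b (A(b, J) = 3 - ((-1 + (56 + 32*(-4)**2)) - b) = 3 - ((-1 + (56 + 32*16)) - b) = 3 - ((-1 + (56 + 512)) - b) = 3 - ((-1 + 568) - b) = 3 - (567 - b) = 3 + (-567 + b) = -564 + b)
n(k) = -30 + k**2 (n(k) = k**2 - 30 = -30 + k**2)
-n(A(2, -1)) = -(-30 + (-564 + 2)**2) = -(-30 + (-562)**2) = -(-30 + 315844) = -1*315814 = -315814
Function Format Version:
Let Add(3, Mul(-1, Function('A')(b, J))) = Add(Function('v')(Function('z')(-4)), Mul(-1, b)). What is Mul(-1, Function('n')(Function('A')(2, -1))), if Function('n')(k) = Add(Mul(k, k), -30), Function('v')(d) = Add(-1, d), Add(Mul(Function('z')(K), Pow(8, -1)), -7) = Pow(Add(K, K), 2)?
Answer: -315814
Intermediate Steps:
Function('z')(K) = Add(56, Mul(32, Pow(K, 2))) (Function('z')(K) = Add(56, Mul(8, Pow(Add(K, K), 2))) = Add(56, Mul(8, Pow(Mul(2, K), 2))) = Add(56, Mul(8, Mul(4, Pow(K, 2)))) = Add(56, Mul(32, Pow(K, 2))))
Function('A')(b, J) = Add(-564, b) (Function('A')(b, J) = Add(3, Mul(-1, Add(Add(-1, Add(56, Mul(32, Pow(-4, 2)))), Mul(-1, b)))) = Add(3, Mul(-1, Add(Add(-1, Add(56, Mul(32, 16))), Mul(-1, b)))) = Add(3, Mul(-1, Add(Add(-1, Add(56, 512)), Mul(-1, b)))) = Add(3, Mul(-1, Add(Add(-1, 568), Mul(-1, b)))) = Add(3, Mul(-1, Add(567, Mul(-1, b)))) = Add(3, Add(-567, b)) = Add(-564, b))
Function('n')(k) = Add(-30, Pow(k, 2)) (Function('n')(k) = Add(Pow(k, 2), -30) = Add(-30, Pow(k, 2)))
Mul(-1, Function('n')(Function('A')(2, -1))) = Mul(-1, Add(-30, Pow(Add(-564, 2), 2))) = Mul(-1, Add(-30, Pow(-562, 2))) = Mul(-1, Add(-30, 315844)) = Mul(-1, 315814) = -315814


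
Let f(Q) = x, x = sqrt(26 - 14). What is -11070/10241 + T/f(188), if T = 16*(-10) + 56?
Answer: -11070/10241 - 52*sqrt(3)/3 ≈ -31.103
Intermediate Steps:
x = 2*sqrt(3) (x = sqrt(12) = 2*sqrt(3) ≈ 3.4641)
f(Q) = 2*sqrt(3)
T = -104 (T = -160 + 56 = -104)
-11070/10241 + T/f(188) = -11070/10241 - 104*sqrt(3)/6 = -11070*1/10241 - 52*sqrt(3)/3 = -11070/10241 - 52*sqrt(3)/3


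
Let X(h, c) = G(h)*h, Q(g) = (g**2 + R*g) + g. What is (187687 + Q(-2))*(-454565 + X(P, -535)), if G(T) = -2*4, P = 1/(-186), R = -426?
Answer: -2656828078227/31 ≈ -8.5704e+10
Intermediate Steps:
P = -1/186 ≈ -0.0053763
Q(g) = g**2 - 425*g (Q(g) = (g**2 - 426*g) + g = g**2 - 425*g)
G(T) = -8
X(h, c) = -8*h
(187687 + Q(-2))*(-454565 + X(P, -535)) = (187687 - 2*(-425 - 2))*(-454565 - 8*(-1/186)) = (187687 - 2*(-427))*(-454565 + 4/93) = (187687 + 854)*(-42274541/93) = 188541*(-42274541/93) = -2656828078227/31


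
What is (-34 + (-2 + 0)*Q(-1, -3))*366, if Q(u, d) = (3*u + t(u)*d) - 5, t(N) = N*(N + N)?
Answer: -2196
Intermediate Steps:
t(N) = 2*N² (t(N) = N*(2*N) = 2*N²)
Q(u, d) = -5 + 3*u + 2*d*u² (Q(u, d) = (3*u + (2*u²)*d) - 5 = (3*u + 2*d*u²) - 5 = -5 + 3*u + 2*d*u²)
(-34 + (-2 + 0)*Q(-1, -3))*366 = (-34 + (-2 + 0)*(-5 + 3*(-1) + 2*(-3)*(-1)²))*366 = (-34 - 2*(-5 - 3 + 2*(-3)*1))*366 = (-34 - 2*(-5 - 3 - 6))*366 = (-34 - 2*(-14))*366 = (-34 + 28)*366 = -6*366 = -2196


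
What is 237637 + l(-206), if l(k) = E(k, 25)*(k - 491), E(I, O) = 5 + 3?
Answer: 232061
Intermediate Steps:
E(I, O) = 8
l(k) = -3928 + 8*k (l(k) = 8*(k - 491) = 8*(-491 + k) = -3928 + 8*k)
237637 + l(-206) = 237637 + (-3928 + 8*(-206)) = 237637 + (-3928 - 1648) = 237637 - 5576 = 232061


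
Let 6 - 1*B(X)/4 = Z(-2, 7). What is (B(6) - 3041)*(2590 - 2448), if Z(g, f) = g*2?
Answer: -426142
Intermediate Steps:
Z(g, f) = 2*g
B(X) = 40 (B(X) = 24 - 8*(-2) = 24 - 4*(-4) = 24 + 16 = 40)
(B(6) - 3041)*(2590 - 2448) = (40 - 3041)*(2590 - 2448) = -3001*142 = -426142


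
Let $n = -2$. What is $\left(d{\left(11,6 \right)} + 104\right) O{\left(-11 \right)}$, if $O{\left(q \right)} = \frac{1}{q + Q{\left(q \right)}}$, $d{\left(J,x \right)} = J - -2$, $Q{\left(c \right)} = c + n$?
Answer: $- \frac{39}{8} \approx -4.875$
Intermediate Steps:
$Q{\left(c \right)} = -2 + c$ ($Q{\left(c \right)} = c - 2 = -2 + c$)
$d{\left(J,x \right)} = 2 + J$ ($d{\left(J,x \right)} = J + 2 = 2 + J$)
$O{\left(q \right)} = \frac{1}{-2 + 2 q}$ ($O{\left(q \right)} = \frac{1}{q + \left(-2 + q\right)} = \frac{1}{-2 + 2 q}$)
$\left(d{\left(11,6 \right)} + 104\right) O{\left(-11 \right)} = \left(\left(2 + 11\right) + 104\right) \frac{1}{2 \left(-1 - 11\right)} = \left(13 + 104\right) \frac{1}{2 \left(-12\right)} = 117 \cdot \frac{1}{2} \left(- \frac{1}{12}\right) = 117 \left(- \frac{1}{24}\right) = - \frac{39}{8}$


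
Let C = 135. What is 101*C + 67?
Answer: 13702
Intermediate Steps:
101*C + 67 = 101*135 + 67 = 13635 + 67 = 13702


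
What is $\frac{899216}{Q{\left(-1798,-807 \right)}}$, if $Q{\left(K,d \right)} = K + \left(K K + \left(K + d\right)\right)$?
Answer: $\frac{899216}{3228401} \approx 0.27853$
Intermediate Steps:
$Q{\left(K,d \right)} = d + K^{2} + 2 K$ ($Q{\left(K,d \right)} = K + \left(K^{2} + \left(K + d\right)\right) = K + \left(K + d + K^{2}\right) = d + K^{2} + 2 K$)
$\frac{899216}{Q{\left(-1798,-807 \right)}} = \frac{899216}{-807 + \left(-1798\right)^{2} + 2 \left(-1798\right)} = \frac{899216}{-807 + 3232804 - 3596} = \frac{899216}{3228401}$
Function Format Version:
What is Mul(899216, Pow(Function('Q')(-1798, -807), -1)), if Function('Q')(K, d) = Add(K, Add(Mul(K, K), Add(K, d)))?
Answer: Rational(899216, 3228401) ≈ 0.27853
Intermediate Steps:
Function('Q')(K, d) = Add(d, Pow(K, 2), Mul(2, K)) (Function('Q')(K, d) = Add(K, Add(Pow(K, 2), Add(K, d))) = Add(K, Add(K, d, Pow(K, 2))) = Add(d, Pow(K, 2), Mul(2, K)))
Mul(899216, Pow(Function('Q')(-1798, -807), -1)) = Mul(899216, Pow(Add(-807, Pow(-1798, 2), Mul(2, -1798)), -1)) = Mul(899216, Pow(Add(-807, 3232804, -3596), -1)) = Mul(899216, Pow(3228401, -1)) = Mul(899216, Rational(1, 3228401)) = Rational(899216, 3228401)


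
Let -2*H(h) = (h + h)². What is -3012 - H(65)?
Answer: 5438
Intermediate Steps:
H(h) = -2*h² (H(h) = -(h + h)²/2 = -4*h²/2 = -2*h²)
-3012 - H(65) = -3012 - (-2)*65² = -3012 - (-2)*4225 = -3012 - 1*(-8450) = -3012 + 8450 = 5438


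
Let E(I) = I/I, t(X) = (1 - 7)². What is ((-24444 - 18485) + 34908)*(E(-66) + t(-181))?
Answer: -296777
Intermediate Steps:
t(X) = 36 (t(X) = (-6)² = 36)
E(I) = 1
((-24444 - 18485) + 34908)*(E(-66) + t(-181)) = ((-24444 - 18485) + 34908)*(1 + 36) = (-42929 + 34908)*37 = -8021*37 = -296777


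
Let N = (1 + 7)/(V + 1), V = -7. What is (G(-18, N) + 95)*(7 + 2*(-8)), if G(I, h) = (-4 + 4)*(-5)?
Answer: -855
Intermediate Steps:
N = -4/3 (N = (1 + 7)/(-7 + 1) = 8/(-6) = 8*(-1/6) = -4/3 ≈ -1.3333)
G(I, h) = 0 (G(I, h) = 0*(-5) = 0)
(G(-18, N) + 95)*(7 + 2*(-8)) = (0 + 95)*(7 + 2*(-8)) = 95*(7 - 16) = 95*(-9) = -855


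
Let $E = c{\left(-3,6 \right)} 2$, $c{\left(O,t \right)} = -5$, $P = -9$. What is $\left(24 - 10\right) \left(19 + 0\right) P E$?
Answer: $23940$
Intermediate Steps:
$E = -10$ ($E = \left(-5\right) 2 = -10$)
$\left(24 - 10\right) \left(19 + 0\right) P E = \left(24 - 10\right) \left(19 + 0\right) \left(-9\right) \left(-10\right) = 14 \cdot 19 \left(-9\right) \left(-10\right) = 266 \left(-9\right) \left(-10\right) = \left(-2394\right) \left(-10\right) = 23940$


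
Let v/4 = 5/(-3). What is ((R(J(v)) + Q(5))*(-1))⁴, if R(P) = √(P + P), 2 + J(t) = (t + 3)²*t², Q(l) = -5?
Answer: 10483902601/6561 - 3940040*√24119/729 ≈ 7.5854e+5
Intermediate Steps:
v = -20/3 (v = 4*(5/(-3)) = 4*(5*(-⅓)) = 4*(-5/3) = -20/3 ≈ -6.6667)
J(t) = -2 + t²*(3 + t)² (J(t) = -2 + (t + 3)²*t² = -2 + (3 + t)²*t² = -2 + t²*(3 + t)²)
R(P) = √2*√P (R(P) = √(2*P) = √2*√P)
((R(J(v)) + Q(5))*(-1))⁴ = ((√2*√(-2 + (-20/3)²*(3 - 20/3)²) - 5)*(-1))⁴ = ((√2*√(-2 + 400*(-11/3)²/9) - 5)*(-1))⁴ = ((√2*√(-2 + (400/9)*(121/9)) - 5)*(-1))⁴ = ((√2*√(-2 + 48400/81) - 5)*(-1))⁴ = ((√2*√(48238/81) - 5)*(-1))⁴ = ((√2*(√48238/9) - 5)*(-1))⁴ = ((2*√24119/9 - 5)*(-1))⁴ = ((-5 + 2*√24119/9)*(-1))⁴ = (5 - 2*√24119/9)⁴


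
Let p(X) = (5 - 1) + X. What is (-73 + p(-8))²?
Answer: 5929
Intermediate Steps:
p(X) = 4 + X
(-73 + p(-8))² = (-73 + (4 - 8))² = (-73 - 4)² = (-77)² = 5929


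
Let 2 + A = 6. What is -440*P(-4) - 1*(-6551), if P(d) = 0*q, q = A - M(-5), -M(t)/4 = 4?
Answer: 6551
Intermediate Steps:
A = 4 (A = -2 + 6 = 4)
M(t) = -16 (M(t) = -4*4 = -16)
q = 20 (q = 4 - 1*(-16) = 4 + 16 = 20)
P(d) = 0 (P(d) = 0*20 = 0)
-440*P(-4) - 1*(-6551) = -440*0 - 1*(-6551) = 0 + 6551 = 6551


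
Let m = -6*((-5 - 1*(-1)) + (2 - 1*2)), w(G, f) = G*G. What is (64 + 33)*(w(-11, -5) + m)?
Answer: 14065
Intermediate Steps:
w(G, f) = G**2
m = 24 (m = -6*((-5 + 1) + (2 - 2)) = -6*(-4 + 0) = -6*(-4) = 24)
(64 + 33)*(w(-11, -5) + m) = (64 + 33)*((-11)**2 + 24) = 97*(121 + 24) = 97*145 = 14065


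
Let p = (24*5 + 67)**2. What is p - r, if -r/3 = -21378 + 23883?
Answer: 42484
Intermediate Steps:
p = 34969 (p = (120 + 67)**2 = 187**2 = 34969)
r = -7515 (r = -3*(-21378 + 23883) = -3*2505 = -7515)
p - r = 34969 - 1*(-7515) = 34969 + 7515 = 42484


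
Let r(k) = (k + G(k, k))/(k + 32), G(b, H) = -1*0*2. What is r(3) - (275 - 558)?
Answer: 9908/35 ≈ 283.09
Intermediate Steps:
G(b, H) = 0 (G(b, H) = 0*2 = 0)
r(k) = k/(32 + k) (r(k) = (k + 0)/(k + 32) = k/(32 + k))
r(3) - (275 - 558) = 3/(32 + 3) - (275 - 558) = 3/35 - 1*(-283) = 3*(1/35) + 283 = 3/35 + 283 = 9908/35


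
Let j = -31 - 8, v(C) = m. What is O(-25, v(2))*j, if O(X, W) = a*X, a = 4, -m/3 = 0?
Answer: 3900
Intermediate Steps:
m = 0 (m = -3*0 = 0)
v(C) = 0
O(X, W) = 4*X
j = -39
O(-25, v(2))*j = (4*(-25))*(-39) = -100*(-39) = 3900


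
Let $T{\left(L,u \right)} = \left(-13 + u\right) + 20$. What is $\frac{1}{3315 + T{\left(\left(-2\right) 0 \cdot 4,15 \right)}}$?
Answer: $\frac{1}{3337} \approx 0.00029967$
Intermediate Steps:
$T{\left(L,u \right)} = 7 + u$
$\frac{1}{3315 + T{\left(\left(-2\right) 0 \cdot 4,15 \right)}} = \frac{1}{3315 + \left(7 + 15\right)} = \frac{1}{3315 + 22} = \frac{1}{3337}$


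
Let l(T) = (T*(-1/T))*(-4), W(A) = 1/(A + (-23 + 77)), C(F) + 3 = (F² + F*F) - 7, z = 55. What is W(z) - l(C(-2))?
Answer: -435/109 ≈ -3.9908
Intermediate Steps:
C(F) = -10 + 2*F² (C(F) = -3 + ((F² + F*F) - 7) = -3 + ((F² + F²) - 7) = -3 + (2*F² - 7) = -3 + (-7 + 2*F²) = -10 + 2*F²)
W(A) = 1/(54 + A) (W(A) = 1/(A + 54) = 1/(54 + A))
l(T) = 4 (l(T) = -1*(-4) = 4)
W(z) - l(C(-2)) = 1/(54 + 55) - 1*4 = 1/109 - 4 = -435/109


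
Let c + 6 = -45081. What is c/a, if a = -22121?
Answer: 45087/22121 ≈ 2.0382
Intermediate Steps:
c = -45087 (c = -6 - 45081 = -45087)
c/a = -45087/(-22121) = -45087*(-1/22121) = 45087/22121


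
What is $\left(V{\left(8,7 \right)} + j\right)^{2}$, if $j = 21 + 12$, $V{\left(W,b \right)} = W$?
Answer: $1681$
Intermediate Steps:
$j = 33$
$\left(V{\left(8,7 \right)} + j\right)^{2} = \left(8 + 33\right)^{2} = 41^{2} = 1681$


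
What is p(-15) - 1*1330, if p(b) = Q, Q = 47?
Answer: -1283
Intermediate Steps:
p(b) = 47
p(-15) - 1*1330 = 47 - 1*1330 = 47 - 1330 = -1283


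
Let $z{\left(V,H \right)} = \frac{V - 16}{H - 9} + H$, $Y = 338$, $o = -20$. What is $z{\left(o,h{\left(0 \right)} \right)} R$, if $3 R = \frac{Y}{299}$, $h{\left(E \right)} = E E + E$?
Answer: $\frac{104}{69} \approx 1.5072$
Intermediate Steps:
$h{\left(E \right)} = E + E^{2}$ ($h{\left(E \right)} = E^{2} + E = E + E^{2}$)
$R = \frac{26}{69}$ ($R = \frac{338 \cdot \frac{1}{299}}{3} = \frac{1}{3} \cdot \frac{26}{23} = \frac{26}{69} \approx 0.37681$)
$z{\left(V,H \right)} = H + \frac{-16 + V}{-9 + H}$ ($z{\left(V,H \right)} = \frac{-16 + V}{-9 + H} + H = H + \frac{-16 + V}{-9 + H}$)
$z{\left(o,h{\left(0 \right)} \right)} R = \frac{-16 - 20 + \left(0 \left(1 + 0\right)\right)^{2} - 9 \cdot 0 \left(1 + 0\right)}{-9 + 0 \left(1 + 0\right)} \frac{26}{69} = \frac{-16 - 20 + \left(0 \cdot 1\right)^{2} - 9 \cdot 0 \cdot 1}{-9 + 0 \cdot 1} \cdot \frac{26}{69} = \frac{-16 - 20 + 0^{2} - 0}{-9 + 0} \cdot \frac{26}{69} = \frac{-16 - 20 + 0 + 0}{-9} \cdot \frac{26}{69} = \left(- \frac{1}{9}\right) \left(-36\right) \frac{26}{69} = 4 \cdot \frac{26}{69} = \frac{104}{69}$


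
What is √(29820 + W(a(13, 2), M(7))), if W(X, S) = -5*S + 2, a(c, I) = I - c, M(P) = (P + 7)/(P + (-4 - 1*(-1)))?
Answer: √119218/2 ≈ 172.64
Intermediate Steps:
M(P) = (7 + P)/(-3 + P) (M(P) = (7 + P)/(P + (-4 + 1)) = (7 + P)/(P - 3) = (7 + P)/(-3 + P))
W(X, S) = 2 - 5*S
√(29820 + W(a(13, 2), M(7))) = √(29820 + (2 - 5*(7 + 7)/(-3 + 7))) = √(29820 + (2 - 5*14/4)) = √(29820 + (2 - 5*7/2)) = √(29820 + (2 - 35/2)) = √(29820 - 31/2) = √(59609/2) = √119218/2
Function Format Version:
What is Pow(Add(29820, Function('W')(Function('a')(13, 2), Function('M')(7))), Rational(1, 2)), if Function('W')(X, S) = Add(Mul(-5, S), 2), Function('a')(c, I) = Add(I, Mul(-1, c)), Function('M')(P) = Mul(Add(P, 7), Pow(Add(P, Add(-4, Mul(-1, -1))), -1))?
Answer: Mul(Rational(1, 2), Pow(119218, Rational(1, 2))) ≈ 172.64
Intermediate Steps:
Function('M')(P) = Mul(Pow(Add(-3, P), -1), Add(7, P)) (Function('M')(P) = Mul(Add(7, P), Pow(Add(P, Add(-4, 1)), -1)) = Mul(Add(7, P), Pow(Add(P, -3), -1)) = Mul(Add(7, P), Pow(Add(-3, P), -1)) = Mul(Pow(Add(-3, P), -1), Add(7, P)))
Function('W')(X, S) = Add(2, Mul(-5, S))
Pow(Add(29820, Function('W')(Function('a')(13, 2), Function('M')(7))), Rational(1, 2)) = Pow(Add(29820, Add(2, Mul(-5, Mul(Pow(Add(-3, 7), -1), Add(7, 7))))), Rational(1, 2)) = Pow(Add(29820, Add(2, Mul(-5, Mul(Pow(4, -1), 14)))), Rational(1, 2)) = Pow(Add(29820, Add(2, Mul(-5, Mul(Rational(1, 4), 14)))), Rational(1, 2)) = Pow(Add(29820, Add(2, Mul(-5, Rational(7, 2)))), Rational(1, 2)) = Pow(Add(29820, Add(2, Rational(-35, 2))), Rational(1, 2)) = Pow(Add(29820, Rational(-31, 2)), Rational(1, 2)) = Pow(Rational(59609, 2), Rational(1, 2)) = Mul(Rational(1, 2), Pow(119218, Rational(1, 2)))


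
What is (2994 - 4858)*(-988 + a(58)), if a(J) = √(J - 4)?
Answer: 1841632 - 5592*√6 ≈ 1.8279e+6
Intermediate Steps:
a(J) = √(-4 + J)
(2994 - 4858)*(-988 + a(58)) = (2994 - 4858)*(-988 + √(-4 + 58)) = -1864*(-988 + √54) = -1864*(-988 + 3*√6) = 1841632 - 5592*√6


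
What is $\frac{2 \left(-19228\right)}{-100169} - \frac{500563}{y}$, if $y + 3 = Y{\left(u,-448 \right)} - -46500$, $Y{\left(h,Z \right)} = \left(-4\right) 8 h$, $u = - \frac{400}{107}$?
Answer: $- \frac{5173258060305}{499640868451} \approx -10.354$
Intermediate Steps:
$u = - \frac{400}{107}$ ($u = \left(-400\right) \frac{1}{107} = - \frac{400}{107} \approx -3.7383$)
$Y{\left(h,Z \right)} = - 32 h$
$y = \frac{4987979}{107}$ ($y = -3 - - \frac{4988300}{107} = -3 + \left(\frac{12800}{107} + 46500\right) = -3 + \frac{4988300}{107} = \frac{4987979}{107} \approx 46617.0$)
$\frac{2 \left(-19228\right)}{-100169} - \frac{500563}{y} = \frac{2 \left(-19228\right)}{-100169} - \frac{500563}{\frac{4987979}{107}} = \left(-38456\right) \left(- \frac{1}{100169}\right) - \frac{53560241}{4987979} = \frac{38456}{100169} - \frac{53560241}{4987979} = - \frac{5173258060305}{499640868451}$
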